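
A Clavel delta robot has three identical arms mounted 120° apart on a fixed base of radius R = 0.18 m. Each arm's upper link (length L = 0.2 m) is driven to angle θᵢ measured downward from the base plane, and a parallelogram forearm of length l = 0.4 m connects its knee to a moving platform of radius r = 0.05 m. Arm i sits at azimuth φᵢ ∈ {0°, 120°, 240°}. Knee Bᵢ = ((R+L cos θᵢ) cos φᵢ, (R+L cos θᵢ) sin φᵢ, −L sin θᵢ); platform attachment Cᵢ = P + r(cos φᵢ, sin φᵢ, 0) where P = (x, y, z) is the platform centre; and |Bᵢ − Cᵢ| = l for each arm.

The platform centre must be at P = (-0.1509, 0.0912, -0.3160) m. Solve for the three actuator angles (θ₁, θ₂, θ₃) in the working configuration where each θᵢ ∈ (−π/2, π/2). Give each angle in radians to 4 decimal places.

rotate P by −φ1: (-0.1509, 0.0912, -0.3160)
  A cos θ + B sin θ = C:  0.2809·cos θ + -0.3160·sin θ = -0.1677
  θ1 = atan2(B,A) + arccos(C/0.4228) = 1.1345
arm 2 (φ=120.0°): x'=0.1544, y'=0.0851
  A=-0.0244, B=-0.3160, C=(l²−L²−A²−y'²−z²)/(2L)=0.0308
  √(A²+B²)=0.3169;  θ2 = -1.6480+1.4736 ≈ -0.1744
rotate P by −φ3: (-0.0035, -0.1763, -0.3160)
  e−x'=0.1335;  (l²−L²−(e−x')²−y'²−z²)/2L = -0.0719
  θ3 = atan2(B,A) + arccos(C/0.3431) = 0.6110

θ₁ = 1.1345, θ₂ = -0.1744, θ₃ = 0.6110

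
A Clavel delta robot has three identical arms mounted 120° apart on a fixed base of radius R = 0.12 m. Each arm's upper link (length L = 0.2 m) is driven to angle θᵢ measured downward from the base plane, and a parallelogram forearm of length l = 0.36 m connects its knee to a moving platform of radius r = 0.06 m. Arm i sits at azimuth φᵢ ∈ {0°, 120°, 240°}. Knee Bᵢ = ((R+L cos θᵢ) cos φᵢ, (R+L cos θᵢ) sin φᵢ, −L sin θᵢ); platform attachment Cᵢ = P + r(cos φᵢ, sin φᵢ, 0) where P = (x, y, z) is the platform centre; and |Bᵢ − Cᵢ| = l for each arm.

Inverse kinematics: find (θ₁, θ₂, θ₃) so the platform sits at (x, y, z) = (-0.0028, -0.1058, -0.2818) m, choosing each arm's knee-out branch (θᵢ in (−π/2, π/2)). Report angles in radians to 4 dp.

arm 1 (φ=0.0°): x'=-0.0028, y'=-0.1058
  A=0.0628, B=-0.2818, C=(l²−L²−A²−y'²−z²)/(2L)=-0.0124
  √(A²+B²)=0.2887;  θ1 = -1.3515+1.6137 ≈ 0.2621
arm 2 (φ=120.0°): x'=-0.0902, y'=0.0553
  e−x'=0.1502;  (l²−L²−(e−x')²−y'²−z²)/2L = -0.0386
  γ=atan2(-0.2818,0.1502)=-1.0810;  ψ=arccos(-0.1209)=1.6920;  θ2=γ+ψ≈0.6109
φ3=240.0° → target in arm frame (0.0930, 0.0505)
  A=-0.0330, B=-0.2818, C=(l²−L²−A²−y'²−z²)/(2L)=0.0164
  √(A²+B²)=0.2837;  θ3 = -1.6875+1.5130 ≈ -0.1744

θ₁ = 0.2621, θ₂ = 0.6109, θ₃ = -0.1744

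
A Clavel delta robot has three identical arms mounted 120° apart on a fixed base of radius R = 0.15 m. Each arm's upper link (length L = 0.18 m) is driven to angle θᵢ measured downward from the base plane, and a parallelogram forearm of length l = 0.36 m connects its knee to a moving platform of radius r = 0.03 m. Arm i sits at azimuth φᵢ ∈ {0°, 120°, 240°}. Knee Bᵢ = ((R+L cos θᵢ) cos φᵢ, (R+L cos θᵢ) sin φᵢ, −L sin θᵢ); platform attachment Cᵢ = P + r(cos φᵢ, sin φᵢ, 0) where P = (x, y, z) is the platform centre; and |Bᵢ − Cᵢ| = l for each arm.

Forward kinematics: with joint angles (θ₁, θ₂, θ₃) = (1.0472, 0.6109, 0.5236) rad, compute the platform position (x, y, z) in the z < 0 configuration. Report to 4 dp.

(-0.0836, -0.0116, -0.3639)

arm 1 at φ=0.0°: e+L cos θ1 = 0.2100;  S1 = (0.2100, 0.0000, -0.1559)
arm 2 at φ=120.0°: e+L cos θ2 = 0.2674;  S2 = (-0.1337, 0.2316, -0.1032)
S3 = (0.2759·cos240.0°, 0.2759·sin240.0°, -0.0900) = (-0.1379, -0.2389, -0.0900)
eliminate P² terms by subtracting sphere 1 from 2 and 3
linear system: -0.6874x+0.4632y = 0.0138−0.1053z; -0.6959x+-0.4778y = 0.0158−0.1318z
det = 0.6508;  x = -0.0214+0.1711z,  y = -0.0020+0.0266z
into |P−S₁|² = l²: 1.0300z² + 0.2325z + -0.0518 = 0;  Δ = 0.2673;  z = -0.3639 or 0.1381 → z<0 root = -0.3639
x = -0.0836, y = -0.0116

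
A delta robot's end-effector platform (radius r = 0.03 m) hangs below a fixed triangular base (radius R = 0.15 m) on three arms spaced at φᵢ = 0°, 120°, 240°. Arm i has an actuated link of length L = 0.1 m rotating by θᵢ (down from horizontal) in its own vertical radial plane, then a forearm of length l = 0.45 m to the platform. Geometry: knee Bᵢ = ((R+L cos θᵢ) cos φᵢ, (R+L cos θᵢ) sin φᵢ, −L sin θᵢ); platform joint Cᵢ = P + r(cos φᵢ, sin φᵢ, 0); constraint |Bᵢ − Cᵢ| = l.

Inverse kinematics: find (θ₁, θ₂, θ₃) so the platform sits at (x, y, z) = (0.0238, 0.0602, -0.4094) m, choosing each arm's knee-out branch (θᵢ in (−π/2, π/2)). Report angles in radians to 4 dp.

φ1=0.0° → target in arm frame (0.0238, 0.0602)
  e−x'=0.0962;  (l²−L²−(e−x')²−y'²−z²)/2L = 0.0601
  γ=atan2(-0.4094,0.0962)=-1.3400;  ψ=arccos(0.1428)=1.4275;  θ1=γ+ψ≈0.0875
rotate P by −φ2: (0.0402, -0.0507, -0.4094)
  e−x'=0.0798;  (l²−L²−(e−x')²−y'²−z²)/2L = 0.0798
  θ2 = atan2(B,A) + arccos(C/0.4171) = -0.0001
rotate P by −φ3: (-0.0640, -0.0095, -0.4094)
  A cos θ + B sin θ = C:  0.1840·cos θ + -0.4094·sin θ = -0.0453
  √(A²+B²)=0.4489;  θ3 = -1.1483+1.6720 ≈ 0.5236

θ₁ = 0.0875, θ₂ = -0.0001, θ₃ = 0.5236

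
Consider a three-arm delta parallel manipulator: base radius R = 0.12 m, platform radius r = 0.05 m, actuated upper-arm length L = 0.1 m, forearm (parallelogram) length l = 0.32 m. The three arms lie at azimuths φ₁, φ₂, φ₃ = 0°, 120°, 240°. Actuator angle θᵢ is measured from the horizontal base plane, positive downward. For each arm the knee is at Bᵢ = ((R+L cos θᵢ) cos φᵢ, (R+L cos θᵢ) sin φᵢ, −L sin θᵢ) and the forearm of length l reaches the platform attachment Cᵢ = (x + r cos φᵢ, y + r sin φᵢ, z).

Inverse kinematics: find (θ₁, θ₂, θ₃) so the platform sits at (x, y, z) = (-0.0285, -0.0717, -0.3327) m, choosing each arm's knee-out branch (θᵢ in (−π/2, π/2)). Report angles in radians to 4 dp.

θ₁ = 0.7856, θ₂ = 0.8730, θ₃ = 0.2619

arm 1 (φ=0.0°): x'=-0.0285, y'=-0.0717
  e−x'=0.0985;  (l²−L²−(e−x')²−y'²−z²)/2L = -0.1657
  √(A²+B²)=0.3470;  θ1 = -1.2830+2.0685 ≈ 0.7856
arm 2 (φ=120.0°): x'=-0.0478, y'=0.0605
  A cos θ + B sin θ = C:  0.1178·cos θ + -0.3327·sin θ = -0.1792
  θ2 = atan2(B,A) + arccos(C/0.3530) = 0.8730
rotate P by −φ3: (0.0763, 0.0112, -0.3327)
  e−x'=-0.0063;  (l²−L²−(e−x')²−y'²−z²)/2L = -0.0923
  θ3 = atan2(B,A) + arccos(C/0.3328) = 0.2619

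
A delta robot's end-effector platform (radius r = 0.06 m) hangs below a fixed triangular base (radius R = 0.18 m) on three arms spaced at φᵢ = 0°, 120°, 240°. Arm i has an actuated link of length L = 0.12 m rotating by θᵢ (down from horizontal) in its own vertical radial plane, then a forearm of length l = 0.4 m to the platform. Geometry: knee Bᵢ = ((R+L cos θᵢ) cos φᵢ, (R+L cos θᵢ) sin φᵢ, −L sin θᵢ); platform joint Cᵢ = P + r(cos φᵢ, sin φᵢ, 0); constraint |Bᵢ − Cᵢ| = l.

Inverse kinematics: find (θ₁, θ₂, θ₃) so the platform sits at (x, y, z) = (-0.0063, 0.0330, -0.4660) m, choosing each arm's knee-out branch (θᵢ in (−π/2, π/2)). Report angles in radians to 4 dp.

rotate P by −φ1: (-0.0063, 0.0330, -0.4660)
  A cos θ + B sin θ = C:  0.1263·cos θ + -0.4660·sin θ = -0.3692
  √(A²+B²)=0.4828;  θ1 = -1.3061+2.4412 ≈ 1.1351
φ2=120.0° → target in arm frame (0.0317, -0.0110)
  e−x'=0.0883;  (l²−L²−(e−x')²−y'²−z²)/2L = -0.3311
  √(A²+B²)=0.4743;  θ2 = -1.3836+2.3436 ≈ 0.9600
rotate P by −φ3: (-0.0254, -0.0220, -0.4660)
  A=0.1454, B=-0.4660, C=(l²−L²−A²−y'²−z²)/(2L)=-0.3883
  √(A²+B²)=0.4882;  θ3 = -1.2683+2.4904 ≈ 1.2222

θ₁ = 1.1351, θ₂ = 0.9600, θ₃ = 1.2222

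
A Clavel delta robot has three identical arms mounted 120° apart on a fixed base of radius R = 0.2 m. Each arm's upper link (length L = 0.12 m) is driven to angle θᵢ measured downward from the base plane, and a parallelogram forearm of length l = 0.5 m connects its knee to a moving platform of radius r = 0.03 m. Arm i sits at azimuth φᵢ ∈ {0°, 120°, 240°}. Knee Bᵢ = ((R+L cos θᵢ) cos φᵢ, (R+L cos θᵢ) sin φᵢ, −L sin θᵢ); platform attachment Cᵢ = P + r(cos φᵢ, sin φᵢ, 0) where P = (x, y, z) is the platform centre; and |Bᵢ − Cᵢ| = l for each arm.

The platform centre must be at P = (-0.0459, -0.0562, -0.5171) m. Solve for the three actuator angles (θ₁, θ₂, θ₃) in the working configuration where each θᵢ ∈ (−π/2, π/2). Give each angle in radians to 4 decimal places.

θ₁ = 1.0471, θ₂ = 0.9598, θ₃ = 0.5236

arm 1 (φ=0.0°): x'=-0.0459, y'=-0.0562
  e−x'=0.2159;  (l²−L²−(e−x')²−y'²−z²)/2L = -0.3398
  θ1 = atan2(B,A) + arccos(C/0.5604) = 1.0471
φ2=120.0° → target in arm frame (-0.0257, 0.0679)
  A=0.1957, B=-0.5171, C=(l²−L²−A²−y'²−z²)/(2L)=-0.3113
  θ2 = atan2(B,A) + arccos(C/0.5529) = 0.9598
arm 3 (φ=240.0°): x'=0.0716, y'=-0.0117
  A=0.0984, B=-0.5171, C=(l²−L²−A²−y'²−z²)/(2L)=-0.1734
  γ=atan2(-0.5171,0.0984)=-1.3828;  ψ=arccos(-0.3293)=1.9064;  θ3=γ+ψ≈0.5236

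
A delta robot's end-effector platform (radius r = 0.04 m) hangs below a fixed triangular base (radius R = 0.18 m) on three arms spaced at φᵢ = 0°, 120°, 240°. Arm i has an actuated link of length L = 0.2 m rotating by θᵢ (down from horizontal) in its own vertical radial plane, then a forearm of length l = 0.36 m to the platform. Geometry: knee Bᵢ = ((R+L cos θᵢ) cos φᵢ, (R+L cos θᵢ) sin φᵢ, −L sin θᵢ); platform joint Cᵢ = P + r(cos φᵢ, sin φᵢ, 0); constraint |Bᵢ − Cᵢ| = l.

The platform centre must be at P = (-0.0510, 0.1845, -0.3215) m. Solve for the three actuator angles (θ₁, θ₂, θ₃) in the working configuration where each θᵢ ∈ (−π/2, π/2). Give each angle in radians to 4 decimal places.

θ₁ = 1.1346, θ₂ = 0.0001, θ₃ = 1.3963

rotate P by −φ1: (-0.0510, 0.1845, -0.3215)
  A cos θ + B sin θ = C:  0.1910·cos θ + -0.3215·sin θ = -0.2107
  γ=atan2(-0.3215,0.1910)=-1.0347;  ψ=arccos(-0.5635)=2.1694;  θ1=γ+ψ≈1.1346
φ2=120.0° → target in arm frame (0.1853, -0.0481)
  e−x'=-0.0453;  (l²−L²−(e−x')²−y'²−z²)/2L = -0.0453
  √(A²+B²)=0.3247;  θ2 = -1.7107+1.7108 ≈ 0.0001
φ3=240.0° → target in arm frame (-0.1343, -0.1364)
  A=0.2743, B=-0.3215, C=(l²−L²−A²−y'²−z²)/(2L)=-0.2690
  θ3 = atan2(B,A) + arccos(C/0.4226) = 1.3963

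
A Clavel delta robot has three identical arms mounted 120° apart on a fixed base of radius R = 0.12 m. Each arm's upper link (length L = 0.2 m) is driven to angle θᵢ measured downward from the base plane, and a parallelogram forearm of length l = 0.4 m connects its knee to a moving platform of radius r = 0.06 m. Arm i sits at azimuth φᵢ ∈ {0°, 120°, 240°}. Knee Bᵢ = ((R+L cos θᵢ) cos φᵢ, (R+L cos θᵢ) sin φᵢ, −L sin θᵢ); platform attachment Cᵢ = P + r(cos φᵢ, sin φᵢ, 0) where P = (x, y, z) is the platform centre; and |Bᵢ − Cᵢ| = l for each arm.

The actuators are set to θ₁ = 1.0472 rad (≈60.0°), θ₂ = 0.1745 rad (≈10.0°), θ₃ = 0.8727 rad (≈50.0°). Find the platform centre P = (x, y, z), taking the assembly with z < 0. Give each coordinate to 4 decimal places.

(-0.1234, 0.1298, -0.4238)

φ1=0.0°: virtual centre (0.1600, 0.0000, -0.1732), radius l
φ2=120.0°: virtual centre (-0.1285, 0.2225, -0.0347), radius l
centre 3 = (0.1886·cos240.0°, 0.1886·sin240.0°, -0.1532) = (-0.0943, -0.1633, -0.1532)
|centre ₂|²−|centre ₁|² = 0.0116;  |centre ₃|²−|centre ₁|² = 0.0034
linear system: -0.5770x+0.4451y = 0.0116−0.2770z; -0.5086x+-0.3266y = 0.0034−0.0400z
det = 0.4148;  x = -0.0128+0.2610z,  y = 0.0095+-0.2840z
sphere 1 gives Az²+Bz+C=0 with A=1.1488, B=0.2508, C=-0.1000;  B²−4AC=0.5226;  roots -0.4238, 0.2055;  negative root z = -0.4238
x = -0.1234, y = 0.1298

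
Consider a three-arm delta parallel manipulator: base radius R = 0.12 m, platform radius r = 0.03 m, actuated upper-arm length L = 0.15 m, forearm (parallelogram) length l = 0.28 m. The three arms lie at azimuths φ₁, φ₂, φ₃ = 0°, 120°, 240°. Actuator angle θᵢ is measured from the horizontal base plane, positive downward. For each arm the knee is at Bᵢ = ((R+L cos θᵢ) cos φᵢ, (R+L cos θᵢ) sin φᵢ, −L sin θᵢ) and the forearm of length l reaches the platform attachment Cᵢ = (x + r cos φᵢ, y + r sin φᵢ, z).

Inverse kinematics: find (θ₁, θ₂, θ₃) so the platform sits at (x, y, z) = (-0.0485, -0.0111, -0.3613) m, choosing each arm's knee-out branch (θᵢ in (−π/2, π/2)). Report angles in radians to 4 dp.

rotate P by −φ1: (-0.0485, -0.0111, -0.3613)
  A=0.1385, B=-0.3613, C=(l²−L²−A²−y'²−z²)/(2L)=-0.3131
  γ=atan2(-0.3613,0.1385)=-1.2047;  ψ=arccos(-0.8093)=2.5137;  θ1=γ+ψ≈1.3090
rotate P by −φ2: (0.0146, 0.0476, -0.3613)
  A cos θ + B sin θ = C:  0.0754·cos θ + -0.3613·sin θ = -0.2753
  θ2 = atan2(B,A) + arccos(C/0.3691) = 1.0474
rotate P by −φ3: (0.0339, -0.0365, -0.3613)
  A=0.0561, B=-0.3613, C=(l²−L²−A²−y'²−z²)/(2L)=-0.2637
  γ=atan2(-0.3613,0.0561)=-1.4167;  ψ=arccos(-0.7213)=2.3764;  θ3=γ+ψ≈0.9598

θ₁ = 1.3090, θ₂ = 1.0474, θ₃ = 0.9598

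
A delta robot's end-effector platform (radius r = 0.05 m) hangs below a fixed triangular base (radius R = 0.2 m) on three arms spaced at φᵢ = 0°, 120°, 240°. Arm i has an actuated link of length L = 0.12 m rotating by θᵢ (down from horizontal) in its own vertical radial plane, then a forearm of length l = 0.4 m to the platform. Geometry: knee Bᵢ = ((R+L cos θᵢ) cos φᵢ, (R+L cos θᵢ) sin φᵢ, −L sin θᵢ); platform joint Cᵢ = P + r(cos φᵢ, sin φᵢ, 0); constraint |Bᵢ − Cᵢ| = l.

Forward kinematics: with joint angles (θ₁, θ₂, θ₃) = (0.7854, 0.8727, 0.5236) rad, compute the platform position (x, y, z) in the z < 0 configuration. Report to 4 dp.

S1 = (0.2349·cos0.0°, 0.2349·sin0.0°, -0.0849) = (0.2349, 0.0000, -0.0849)
φ2=120.0°: virtual centre (-0.1136, 0.1967, -0.0919), radius l
S3 = (0.2539·cos240.0°, 0.2539·sin240.0°, -0.0600) = (-0.1270, -0.2199, -0.0600)
eliminate P² terms by subtracting sphere 1 from 2 and 3
plane₁₂: -0.6968x+0.3934y+-0.0142z = -0.0023
Cramer: x(z) = -0.0021+0.0226z;  y(z) = -0.0096+0.0759z
into |P−S₁|² = l²: 1.0063z² + 0.1576z + -0.0966 = 0;  Δ = 0.4135;  z = -0.3978 or 0.2412 → z<0 root = -0.3978
x = -0.0111, y = -0.0398

(-0.0111, -0.0398, -0.3978)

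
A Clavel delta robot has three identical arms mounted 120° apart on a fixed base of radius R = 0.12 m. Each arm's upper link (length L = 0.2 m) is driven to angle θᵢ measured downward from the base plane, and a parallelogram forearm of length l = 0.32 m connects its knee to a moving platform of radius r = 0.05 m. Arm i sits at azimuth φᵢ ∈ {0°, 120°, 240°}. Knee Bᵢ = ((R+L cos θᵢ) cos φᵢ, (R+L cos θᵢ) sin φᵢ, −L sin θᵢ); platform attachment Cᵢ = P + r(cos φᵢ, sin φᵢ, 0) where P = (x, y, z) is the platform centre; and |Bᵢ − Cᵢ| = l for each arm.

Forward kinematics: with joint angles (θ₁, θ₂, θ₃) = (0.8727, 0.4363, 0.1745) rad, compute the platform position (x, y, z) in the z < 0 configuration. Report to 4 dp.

arm 1 at φ=0.0°: e+L cos θ1 = 0.1986;  O1 = (0.1986, 0.0000, -0.1532)
φ2=120.0°: virtual centre (-0.1256, 0.2176, -0.0845), radius l
φ3=240.0°: virtual centre (-0.1335, -0.2312, -0.0347), radius l
subtract pairs → two planes through P
linear system: -0.6484x+0.4352y = 0.0074−0.1374z; -0.6641x+-0.4624y = 0.0096−0.2370z
det = 0.5888;  x = -0.0129+0.2831z,  y = -0.0022+0.1060z
into |P−O₁|² = l²: 1.0914z² + 0.1863z + -0.0342 = 0;  Δ = 0.1841;  z = -0.2819 or 0.1112 → z<0 root = -0.2819
x = -0.0927, y = -0.0321

(-0.0927, -0.0321, -0.2819)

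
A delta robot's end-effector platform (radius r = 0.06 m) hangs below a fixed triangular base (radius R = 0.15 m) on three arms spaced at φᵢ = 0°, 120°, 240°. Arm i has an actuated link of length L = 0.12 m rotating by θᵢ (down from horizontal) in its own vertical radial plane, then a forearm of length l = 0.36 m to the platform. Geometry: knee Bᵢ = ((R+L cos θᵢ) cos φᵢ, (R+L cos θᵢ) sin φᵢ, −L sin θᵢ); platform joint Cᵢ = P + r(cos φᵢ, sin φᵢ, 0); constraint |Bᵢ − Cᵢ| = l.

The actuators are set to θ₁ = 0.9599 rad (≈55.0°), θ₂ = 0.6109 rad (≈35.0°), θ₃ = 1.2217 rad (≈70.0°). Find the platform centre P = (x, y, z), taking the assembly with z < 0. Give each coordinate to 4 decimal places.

(-0.0045, 0.0830, -0.4082)

arm 1 at φ=0.0°: (R−r)+L cos θ1 = 0.1588;  O1 = (0.1588, 0.0000, -0.0983)
O2 = (0.1883·cos120.0°, 0.1883·sin120.0°, -0.0688) = (-0.0941, 0.1631, -0.0688)
φ3=240.0°: virtual centre (-0.0655, -0.1135, -0.1128), radius l
|O₂|²−|O₁|² = 0.0053;  |O₃|²−|O₁|² = -0.0050
[-0.5060 0.3261 0.0589]·P = 0.0053;  [-0.4487 -0.2270 -0.0289]·P = -0.0050
Cramer: x(z) = 0.0016+0.0151z;  y(z) = 0.0188-0.1573z
sphere 1 gives Az²+Bz+C=0 with A=1.0250, B=0.1859, C=-0.0949;  B²−4AC=0.4235;  roots -0.4082, 0.2268;  negative root z = -0.4082
x = -0.0045, y = 0.0830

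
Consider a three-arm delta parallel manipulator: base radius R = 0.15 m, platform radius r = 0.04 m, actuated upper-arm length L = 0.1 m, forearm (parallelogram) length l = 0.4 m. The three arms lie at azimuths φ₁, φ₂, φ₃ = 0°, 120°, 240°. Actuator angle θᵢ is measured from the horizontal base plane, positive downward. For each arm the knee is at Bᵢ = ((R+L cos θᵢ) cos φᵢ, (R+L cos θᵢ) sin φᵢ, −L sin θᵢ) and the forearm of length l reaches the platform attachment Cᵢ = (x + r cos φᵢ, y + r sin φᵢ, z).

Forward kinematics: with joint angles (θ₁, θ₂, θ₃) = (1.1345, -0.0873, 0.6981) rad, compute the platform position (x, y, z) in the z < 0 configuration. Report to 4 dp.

φ1=0.0°: virtual centre (0.1523, 0.0000, -0.0906), radius l
arm 2 at φ=120.0°: ρ2 = 0.2096;  centre 2 = (-0.1048, 0.1815, 0.0087)
φ3=240.0°: virtual centre (-0.0933, -0.1616, -0.0643), radius l
|centre ₂|²−|centre ₁|² = 0.0126;  |centre ₃|²−|centre ₁|² = 0.0076
plane₁₂: -0.5141x+0.3631y+0.1987z = 0.0126
det = 0.3445;  x = -0.0198+0.2420z,  y = 0.0067+-0.2046z
quadratic in z: (1.1004)z²+(0.0952)z+(-0.1221)=0, √Δ=0.7394 → z ∈ {-0.3792, 0.2927}; z = -0.3792 (taking z<0)
x = -0.1116, y = 0.0843

(-0.1116, 0.0843, -0.3792)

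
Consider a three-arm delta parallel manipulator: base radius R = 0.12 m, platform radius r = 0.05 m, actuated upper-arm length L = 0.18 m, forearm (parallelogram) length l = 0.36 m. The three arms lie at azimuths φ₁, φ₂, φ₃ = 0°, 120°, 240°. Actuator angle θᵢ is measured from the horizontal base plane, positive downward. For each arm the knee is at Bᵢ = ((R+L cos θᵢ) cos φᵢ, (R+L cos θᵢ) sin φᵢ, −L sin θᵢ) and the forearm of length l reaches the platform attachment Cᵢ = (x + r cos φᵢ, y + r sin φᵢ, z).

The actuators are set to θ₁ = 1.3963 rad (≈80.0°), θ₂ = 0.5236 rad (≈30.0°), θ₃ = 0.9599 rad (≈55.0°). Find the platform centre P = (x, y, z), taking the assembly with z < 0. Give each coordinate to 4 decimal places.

(-0.1502, 0.0699, -0.4253)

arm 1 at φ=0.0°: ρ1 = 0.1013;  S1 = (0.1013, 0.0000, -0.1773)
φ2=120.0°: virtual centre (-0.1129, 0.1956, -0.0900), radius l
arm 3 at φ=240.0°: ρ3 = 0.1732;  S3 = (-0.0866, -0.1500, -0.1474)
subtract pairs → two planes through P
[-0.4284 0.3912 0.1745]·P = 0.0174;  [-0.3757 -0.3001 0.0596]·P = 0.0101
det = 0.2756;  x = -0.0333+0.2747z,  y = 0.0081+-0.1453z
sphere 1 gives Az²+Bz+C=0 with A=1.0966, B=0.2782, C=-0.0800;  B²−4AC=0.4283;  roots -0.4253, 0.1716;  negative root z = -0.4253
x = -0.1502, y = 0.0699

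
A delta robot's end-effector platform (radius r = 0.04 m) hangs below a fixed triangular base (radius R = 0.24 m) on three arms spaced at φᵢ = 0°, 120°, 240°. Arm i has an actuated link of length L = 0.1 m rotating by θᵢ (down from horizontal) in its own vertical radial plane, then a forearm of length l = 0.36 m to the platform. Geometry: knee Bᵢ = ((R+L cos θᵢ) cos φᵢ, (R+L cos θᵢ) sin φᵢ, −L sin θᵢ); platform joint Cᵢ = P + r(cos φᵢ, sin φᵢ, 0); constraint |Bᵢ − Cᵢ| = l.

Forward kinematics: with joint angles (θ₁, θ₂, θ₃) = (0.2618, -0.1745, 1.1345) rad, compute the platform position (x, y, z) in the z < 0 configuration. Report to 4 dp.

arm 1 at φ=0.0°: e+L cos θ1 = 0.2966;  centre 1 = (0.2966, 0.0000, -0.0259)
centre 2 = (0.2985·cos120.0°, 0.2985·sin120.0°, 0.0174) = (-0.1492, 0.2585, 0.0174)
arm 3 at φ=240.0°: e+L cos θ3 = 0.2423;  centre 3 = (-0.1211, -0.2098, -0.0906)
eliminate P² terms by subtracting sphere 1 from 2 and 3
plane₁₂: -0.8917x+0.5170y+0.0865z = 0.0008
Cramer: x(z) = 0.0135-0.0380z;  y(z) = 0.0248-0.2329z
sphere 1 gives Az²+Bz+C=0 with A=1.0557, B=0.0617, C=-0.0482;  B²−4AC=0.2073;  roots -0.2449, 0.1864;  negative root z = -0.2449
x = 0.0229, y = 0.0819

(0.0229, 0.0819, -0.2449)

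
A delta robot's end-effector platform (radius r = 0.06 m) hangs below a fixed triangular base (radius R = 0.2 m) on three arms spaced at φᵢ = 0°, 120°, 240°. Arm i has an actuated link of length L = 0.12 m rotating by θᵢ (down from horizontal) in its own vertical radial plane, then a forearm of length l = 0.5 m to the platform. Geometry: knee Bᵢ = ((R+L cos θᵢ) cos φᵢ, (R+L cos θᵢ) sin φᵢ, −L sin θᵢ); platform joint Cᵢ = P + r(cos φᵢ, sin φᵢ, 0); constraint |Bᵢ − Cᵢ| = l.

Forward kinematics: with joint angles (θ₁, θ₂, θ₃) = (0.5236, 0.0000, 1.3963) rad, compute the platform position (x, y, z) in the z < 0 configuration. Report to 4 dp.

φ1=0.0°: virtual centre (0.2439, 0.0000, -0.0600), radius l
φ2=120.0°: virtual centre (-0.1300, 0.2252, 0.0000), radius l
φ3=240.0°: virtual centre (-0.0804, -0.1393, -0.1182), radius l
|O₂|²−|O₁|² = 0.0045;  |O₃|²−|O₁|² = -0.0233
[-0.7478 0.4503 0.1200]·P = 0.0045;  [-0.6487 -0.2786 -0.1164]·P = -0.0233
Cramer: x(z) = 0.0184-0.0379z;  y(z) = 0.0406-0.3294z
quadratic in z: (1.1100)z²+(0.1103)z+(-0.1939)=0, √Δ=0.9344 → z ∈ {-0.4706, 0.3712}; z = -0.4706 (taking z<0)
x = 0.0363, y = 0.1956

(0.0363, 0.1956, -0.4706)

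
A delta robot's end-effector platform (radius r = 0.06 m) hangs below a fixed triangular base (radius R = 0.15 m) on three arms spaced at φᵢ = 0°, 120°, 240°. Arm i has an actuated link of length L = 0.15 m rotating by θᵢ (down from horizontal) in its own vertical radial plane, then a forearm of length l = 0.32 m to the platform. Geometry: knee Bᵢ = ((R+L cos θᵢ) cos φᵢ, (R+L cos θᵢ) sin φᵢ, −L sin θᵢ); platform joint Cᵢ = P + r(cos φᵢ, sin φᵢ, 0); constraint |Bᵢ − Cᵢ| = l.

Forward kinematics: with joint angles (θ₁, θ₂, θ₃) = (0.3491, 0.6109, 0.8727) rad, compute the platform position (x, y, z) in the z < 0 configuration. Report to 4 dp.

(0.0569, 0.0356, -0.3175)

centre 1 = (0.2310·cos0.0°, 0.2310·sin0.0°, -0.0513) = (0.2310, 0.0000, -0.0513)
centre 2 = (0.2129·cos120.0°, 0.2129·sin120.0°, -0.0860) = (-0.1064, 0.1844, -0.0860)
arm 3 at φ=240.0°: ρ3 = 0.1864;  centre 3 = (-0.0932, -0.1614, -0.1149)
eliminate P² terms by subtracting sphere 1 from 2 and 3
linear system: -0.6748x+0.3687y = -0.0033−-0.0695z; -0.6483x+-0.3229y = -0.0080−-0.1272z
Cramer: x(z) = 0.0088-0.1517z;  y(z) = 0.0072-0.0893z
quadratic in z: (1.0310)z²+(0.1688)z+(-0.0504)=0, √Δ=0.4859 → z ∈ {-0.3175, 0.1538}; z = -0.3175 (taking z<0)
x = 0.0569, y = 0.0356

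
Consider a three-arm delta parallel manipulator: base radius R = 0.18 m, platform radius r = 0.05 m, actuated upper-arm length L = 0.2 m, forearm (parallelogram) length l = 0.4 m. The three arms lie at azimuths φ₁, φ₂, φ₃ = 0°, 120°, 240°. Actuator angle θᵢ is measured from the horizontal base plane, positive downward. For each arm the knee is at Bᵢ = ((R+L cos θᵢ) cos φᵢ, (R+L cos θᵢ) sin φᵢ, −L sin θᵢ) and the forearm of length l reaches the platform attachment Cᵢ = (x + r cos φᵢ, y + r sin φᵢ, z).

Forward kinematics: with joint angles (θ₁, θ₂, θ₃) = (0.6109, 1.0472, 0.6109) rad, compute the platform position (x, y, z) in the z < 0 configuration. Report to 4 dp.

φ1=0.0°: virtual centre (0.2938, 0.0000, -0.1147), radius l
φ2=120.0°: virtual centre (-0.1150, 0.1992, -0.1732), radius l
O3 = (0.2938·cos240.0°, 0.2938·sin240.0°, -0.1147) = (-0.1469, -0.2545, -0.1147)
subtract pairs → two planes through P
[-0.8177 0.3984 -0.1170]·P = -0.0166;  [-0.8815 -0.5089 0.0000]·P = 0.0000
det = 0.7673;  x = 0.0110+-0.0776z,  y = -0.0191+0.1344z
into |P−O₁|² = l²: 1.0241z² + 0.2682z + -0.0665 = 0;  Δ = 0.3443;  z = -0.4174 or 0.1555 → z<0 root = -0.4174
x = 0.0434, y = -0.0752

(0.0434, -0.0752, -0.4174)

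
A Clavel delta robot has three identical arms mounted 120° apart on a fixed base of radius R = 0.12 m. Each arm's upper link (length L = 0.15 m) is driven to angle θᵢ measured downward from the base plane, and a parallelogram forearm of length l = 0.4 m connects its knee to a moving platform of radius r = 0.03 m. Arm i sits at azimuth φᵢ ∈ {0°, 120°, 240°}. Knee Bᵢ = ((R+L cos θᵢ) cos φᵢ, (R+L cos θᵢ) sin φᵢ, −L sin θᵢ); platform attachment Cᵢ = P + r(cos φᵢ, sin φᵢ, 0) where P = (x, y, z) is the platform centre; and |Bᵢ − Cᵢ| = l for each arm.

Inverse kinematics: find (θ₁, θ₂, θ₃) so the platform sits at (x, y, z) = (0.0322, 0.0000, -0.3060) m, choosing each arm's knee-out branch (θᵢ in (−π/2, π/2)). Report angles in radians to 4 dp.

θ₁ = -0.2620, θ₂ = 0.0000, θ₃ = 0.0000

arm 1 (φ=0.0°): x'=0.0322, y'=0.0000
  A=0.0578, B=-0.3060, C=(l²−L²−A²−y'²−z²)/(2L)=0.1351
  γ=atan2(-0.3060,0.0578)=-1.3841;  ψ=arccos(0.4338)=1.1221;  θ1=γ+ψ≈-0.2620
arm 2 (φ=120.0°): x'=-0.0161, y'=-0.0279
  e−x'=0.1061;  (l²−L²−(e−x')²−y'²−z²)/2L = 0.1061
  γ=atan2(-0.3060,0.1061)=-1.2370;  ψ=arccos(0.3276)=1.2370;  θ2=γ+ψ≈0.0000
arm 3 (φ=240.0°): x'=-0.0161, y'=0.0279
  A=0.1061, B=-0.3060, C=(l²−L²−A²−y'²−z²)/(2L)=0.1061
  √(A²+B²)=0.3239;  θ3 = -1.2370+1.2370 ≈ 0.0000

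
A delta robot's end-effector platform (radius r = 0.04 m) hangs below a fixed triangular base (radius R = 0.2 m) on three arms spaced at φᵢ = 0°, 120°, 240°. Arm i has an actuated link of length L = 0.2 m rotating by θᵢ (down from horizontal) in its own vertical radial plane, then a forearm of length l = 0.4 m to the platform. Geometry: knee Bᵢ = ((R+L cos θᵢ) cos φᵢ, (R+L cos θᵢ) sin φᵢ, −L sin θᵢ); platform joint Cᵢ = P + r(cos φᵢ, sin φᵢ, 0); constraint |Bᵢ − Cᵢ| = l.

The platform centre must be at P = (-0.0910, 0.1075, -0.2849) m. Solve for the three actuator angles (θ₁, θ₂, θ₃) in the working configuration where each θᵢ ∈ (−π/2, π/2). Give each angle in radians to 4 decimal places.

θ₁ = 0.9597, θ₂ = -0.2616, θ₃ = 0.7852

rotate P by −φ1: (-0.0910, 0.1075, -0.2849)
  A=0.2510, B=-0.2849, C=(l²−L²−A²−y'²−z²)/(2L)=-0.0893
  γ=atan2(-0.2849,0.2510)=-0.8486;  ψ=arccos(-0.2352)=1.8082;  θ1=γ+ψ≈0.9597
arm 2 (φ=120.0°): x'=0.1386, y'=0.0251
  e−x'=0.0214;  (l²−L²−(e−x')²−y'²−z²)/2L = 0.0944
  θ2 = atan2(B,A) + arccos(C/0.2857) = -0.2616
φ3=240.0° → target in arm frame (-0.0476, -0.1326)
  e−x'=0.2076;  (l²−L²−(e−x')²−y'²−z²)/2L = -0.0546
  γ=atan2(-0.2849,0.2076)=-0.9411;  ψ=arccos(-0.1549)=1.7263;  θ3=γ+ψ≈0.7852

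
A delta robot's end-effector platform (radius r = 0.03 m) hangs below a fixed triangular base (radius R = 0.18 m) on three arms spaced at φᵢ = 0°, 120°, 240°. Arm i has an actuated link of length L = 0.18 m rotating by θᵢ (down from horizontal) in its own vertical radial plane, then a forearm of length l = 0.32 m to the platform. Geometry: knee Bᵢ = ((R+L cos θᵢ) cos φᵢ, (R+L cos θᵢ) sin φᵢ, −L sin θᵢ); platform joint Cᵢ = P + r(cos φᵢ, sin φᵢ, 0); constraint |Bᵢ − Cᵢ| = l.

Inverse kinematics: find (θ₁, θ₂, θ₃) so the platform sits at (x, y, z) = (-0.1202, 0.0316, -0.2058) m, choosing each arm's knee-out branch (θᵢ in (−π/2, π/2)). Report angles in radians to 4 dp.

φ1=0.0° → target in arm frame (-0.1202, 0.0316)
  A=0.2702, B=-0.2058, C=(l²−L²−A²−y'²−z²)/(2L)=-0.1288
  γ=atan2(-0.2058,0.2702)=-0.6509;  ψ=arccos(-0.3792)=1.9597;  θ1=γ+ψ≈1.3088
rotate P by −φ2: (0.0875, 0.0883, -0.2058)
  e−x'=0.0625;  (l²−L²−(e−x')²−y'²−z²)/2L = 0.0443
  θ2 = atan2(B,A) + arccos(C/0.2151) = 0.0877
φ3=240.0° → target in arm frame (0.0327, -0.1199)
  A=0.1173, B=-0.2058, C=(l²−L²−A²−y'²−z²)/(2L)=-0.0013
  √(A²+B²)=0.2369;  θ3 = -1.0529+1.5764 ≈ 0.5236

θ₁ = 1.3088, θ₂ = 0.0877, θ₃ = 0.5236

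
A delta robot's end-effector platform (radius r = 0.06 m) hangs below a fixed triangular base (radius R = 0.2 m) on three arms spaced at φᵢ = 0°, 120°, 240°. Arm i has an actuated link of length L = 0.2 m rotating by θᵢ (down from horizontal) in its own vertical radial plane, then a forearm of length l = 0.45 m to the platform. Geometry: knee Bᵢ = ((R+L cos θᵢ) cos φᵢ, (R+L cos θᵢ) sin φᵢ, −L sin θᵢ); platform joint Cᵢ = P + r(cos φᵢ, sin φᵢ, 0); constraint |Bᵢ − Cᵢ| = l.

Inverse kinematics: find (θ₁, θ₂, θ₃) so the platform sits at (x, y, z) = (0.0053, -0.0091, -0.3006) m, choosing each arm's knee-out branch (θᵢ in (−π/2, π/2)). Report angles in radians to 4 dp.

arm 1 (φ=0.0°): x'=0.0053, y'=-0.0091
  A cos θ + B sin θ = C:  0.1347·cos θ + -0.3006·sin θ = 0.1348
  γ=atan2(-0.3006,0.1347)=-1.1495;  ψ=arccos(0.4092)=1.1492;  θ1=γ+ψ≈-0.0003
rotate P by −φ2: (-0.0105, 0.0000, -0.3006)
  A=0.1505, B=-0.3006, C=(l²−L²−A²−y'²−z²)/(2L)=0.1237
  γ=atan2(-0.3006,0.1505)=-1.1065;  ψ=arccos(0.3680)=1.1940;  θ2=γ+ψ≈0.0875
arm 3 (φ=240.0°): x'=0.0052, y'=0.0091
  A cos θ + B sin θ = C:  0.1348·cos θ + -0.3006·sin θ = 0.1347
  θ3 = atan2(B,A) + arccos(C/0.3294) = 0.0001

θ₁ = -0.0003, θ₂ = 0.0875, θ₃ = 0.0001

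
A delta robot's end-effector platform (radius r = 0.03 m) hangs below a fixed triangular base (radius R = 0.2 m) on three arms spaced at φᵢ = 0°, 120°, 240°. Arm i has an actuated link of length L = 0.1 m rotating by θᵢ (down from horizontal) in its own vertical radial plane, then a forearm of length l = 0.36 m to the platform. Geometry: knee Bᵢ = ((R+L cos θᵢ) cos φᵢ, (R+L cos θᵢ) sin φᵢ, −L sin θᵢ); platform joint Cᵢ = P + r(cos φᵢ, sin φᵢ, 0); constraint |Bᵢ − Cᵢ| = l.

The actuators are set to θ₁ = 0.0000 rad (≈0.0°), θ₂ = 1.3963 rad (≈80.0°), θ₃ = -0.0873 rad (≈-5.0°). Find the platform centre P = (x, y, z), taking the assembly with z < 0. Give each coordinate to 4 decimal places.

φ1=0.0°: virtual centre (0.2700, 0.0000, 0.0000), radius l
S2 = (0.1874·cos120.0°, 0.1874·sin120.0°, -0.0985) = (-0.0937, 0.1623, -0.0985)
φ3=240.0°: virtual centre (-0.1348, -0.2335, 0.0087), radius l
eliminate P² terms by subtracting sphere 1 from 2 and 3
[-0.7274 0.3245 -0.1970]·P = -0.0281;  [-0.8096 -0.4670 0.0174]·P = -0.0001
Cramer: x(z) = 0.0219-0.1433z;  y(z) = -0.0376+0.2858z
into |P−S₁|² = l²: 1.1022z² + 0.0496z + -0.0666 = 0;  Δ = 0.2961;  z = -0.2694 or 0.2243 → z<0 root = -0.2694
x = 0.0604, y = -0.1146

(0.0604, -0.1146, -0.2694)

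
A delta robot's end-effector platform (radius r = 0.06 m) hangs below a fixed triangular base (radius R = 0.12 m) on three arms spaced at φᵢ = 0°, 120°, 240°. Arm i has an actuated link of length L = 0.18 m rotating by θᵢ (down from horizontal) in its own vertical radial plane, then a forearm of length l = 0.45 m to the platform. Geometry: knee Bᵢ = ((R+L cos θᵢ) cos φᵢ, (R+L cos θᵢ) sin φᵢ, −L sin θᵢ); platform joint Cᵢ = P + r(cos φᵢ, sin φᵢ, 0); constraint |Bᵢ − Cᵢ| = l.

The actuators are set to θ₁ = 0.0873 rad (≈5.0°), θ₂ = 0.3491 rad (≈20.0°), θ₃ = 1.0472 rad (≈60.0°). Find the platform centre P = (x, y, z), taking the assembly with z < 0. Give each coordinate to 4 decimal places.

arm 1 at φ=0.0°: (R−r)+L cos θ1 = 0.2393;  S1 = (0.2393, 0.0000, -0.0157)
S2 = (0.2291·cos120.0°, 0.2291·sin120.0°, -0.0616) = (-0.1146, 0.1984, -0.0616)
φ3=240.0°: virtual centre (-0.0750, -0.1299, -0.1559), radius l
subtract pairs → two planes through P
[-0.7078 0.3969 -0.0918]·P = -0.0012;  [-0.6286 -0.2598 -0.2804]·P = -0.0107
Cramer: x(z) = 0.0105-0.3118z;  y(z) = 0.0157-0.3248z
sphere 1 gives Az²+Bz+C=0 with A=1.2027, B=0.1638, C=-0.1497;  B²−4AC=0.7469;  roots -0.4274, 0.2912;  negative root z = -0.4274
x = 0.1438, y = 0.1546

(0.1438, 0.1546, -0.4274)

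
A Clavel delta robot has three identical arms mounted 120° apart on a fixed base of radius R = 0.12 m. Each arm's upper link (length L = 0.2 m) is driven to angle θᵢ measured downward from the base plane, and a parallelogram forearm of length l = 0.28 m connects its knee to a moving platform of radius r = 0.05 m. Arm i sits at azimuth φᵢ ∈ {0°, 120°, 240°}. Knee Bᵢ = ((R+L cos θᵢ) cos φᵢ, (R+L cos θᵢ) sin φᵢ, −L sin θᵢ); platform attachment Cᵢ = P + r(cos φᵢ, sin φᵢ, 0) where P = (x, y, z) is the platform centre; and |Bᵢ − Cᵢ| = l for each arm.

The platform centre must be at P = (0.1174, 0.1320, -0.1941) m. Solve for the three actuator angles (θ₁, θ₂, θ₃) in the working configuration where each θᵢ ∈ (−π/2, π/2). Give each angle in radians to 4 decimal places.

θ₁ = -0.0002, θ₂ = 0.4363, θ₃ = 1.3965

φ1=0.0° → target in arm frame (0.1174, 0.1320)
  e−x'=-0.0474;  (l²−L²−(e−x')²−y'²−z²)/2L = -0.0474
  √(A²+B²)=0.1998;  θ1 = -1.8103+1.8101 ≈ -0.0002
φ2=120.0° → target in arm frame (0.0556, -0.1677)
  A cos θ + B sin θ = C:  0.0144·cos θ + -0.1941·sin θ = -0.0690
  γ=atan2(-0.1941,0.0144)=-1.4968;  ψ=arccos(-0.3545)=1.9331;  θ2=γ+ψ≈0.4363
arm 3 (φ=240.0°): x'=-0.1730, y'=0.0357
  e−x'=0.2430;  (l²−L²−(e−x')²−y'²−z²)/2L = -0.1490
  θ3 = atan2(B,A) + arccos(C/0.3110) = 1.3965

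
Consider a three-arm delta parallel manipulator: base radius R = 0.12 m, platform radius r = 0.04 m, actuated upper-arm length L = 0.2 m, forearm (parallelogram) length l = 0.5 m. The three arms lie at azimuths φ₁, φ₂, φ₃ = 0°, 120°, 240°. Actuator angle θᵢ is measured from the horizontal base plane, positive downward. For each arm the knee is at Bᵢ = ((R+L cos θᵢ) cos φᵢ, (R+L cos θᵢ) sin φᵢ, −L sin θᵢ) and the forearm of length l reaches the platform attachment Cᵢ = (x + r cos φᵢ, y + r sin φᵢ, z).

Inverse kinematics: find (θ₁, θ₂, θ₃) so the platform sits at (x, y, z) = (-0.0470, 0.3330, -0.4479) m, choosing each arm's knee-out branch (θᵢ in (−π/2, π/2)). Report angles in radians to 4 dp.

rotate P by −φ1: (-0.0470, 0.3330, -0.4479)
  A cos θ + B sin θ = C:  0.1270·cos θ + -0.4479·sin θ = -0.2941
  θ1 = atan2(B,A) + arccos(C/0.4656) = 0.9600
rotate P by −φ2: (0.3119, -0.1258, -0.4479)
  A cos θ + B sin θ = C:  -0.2319·cos θ + -0.4479·sin θ = -0.1505
  θ2 = atan2(B,A) + arccos(C/0.5044) = -0.1747
rotate P by −φ3: (-0.2649, -0.2072, -0.4479)
  A=0.3449, B=-0.4479, C=(l²−L²−A²−y'²−z²)/(2L)=-0.3812
  θ3 = atan2(B,A) + arccos(C/0.5653) = 1.3963

θ₁ = 0.9600, θ₂ = -0.1747, θ₃ = 1.3963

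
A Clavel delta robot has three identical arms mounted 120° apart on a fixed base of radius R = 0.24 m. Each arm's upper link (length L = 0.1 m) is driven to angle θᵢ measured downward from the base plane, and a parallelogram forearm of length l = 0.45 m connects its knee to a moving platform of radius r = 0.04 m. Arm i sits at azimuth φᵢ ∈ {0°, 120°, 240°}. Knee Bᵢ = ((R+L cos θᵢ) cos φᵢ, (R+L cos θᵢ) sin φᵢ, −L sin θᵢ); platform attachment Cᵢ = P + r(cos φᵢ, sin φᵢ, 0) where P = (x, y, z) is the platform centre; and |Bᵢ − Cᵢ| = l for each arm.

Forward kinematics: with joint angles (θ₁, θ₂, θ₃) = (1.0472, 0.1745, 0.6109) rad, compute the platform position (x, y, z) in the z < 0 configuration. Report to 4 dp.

arm 1 at φ=0.0°: (R−r)+L cos θ1 = 0.2500;  S1 = (0.2500, 0.0000, -0.0866)
arm 2 at φ=120.0°: (R−r)+L cos θ2 = 0.2985;  S2 = (-0.1492, 0.2585, -0.0174)
arm 3 at φ=240.0°: (R−r)+L cos θ3 = 0.2819;  S3 = (-0.1410, -0.2441, -0.0574)
subtract pairs → two planes through P
[-0.7985 0.5170 0.1385]·P = 0.0194;  [-0.7819 -0.4883 0.0585]·P = 0.0128
Cramer: x(z) = -0.0202+0.1232z;  y(z) = 0.0063-0.0775z
quadratic in z: (1.0212)z²+(0.1056)z+(-0.1219)=0, √Δ=0.7136 → z ∈ {-0.4011, 0.2977}; z = -0.4011 (taking z<0)
x = -0.0697, y = 0.0374

(-0.0697, 0.0374, -0.4011)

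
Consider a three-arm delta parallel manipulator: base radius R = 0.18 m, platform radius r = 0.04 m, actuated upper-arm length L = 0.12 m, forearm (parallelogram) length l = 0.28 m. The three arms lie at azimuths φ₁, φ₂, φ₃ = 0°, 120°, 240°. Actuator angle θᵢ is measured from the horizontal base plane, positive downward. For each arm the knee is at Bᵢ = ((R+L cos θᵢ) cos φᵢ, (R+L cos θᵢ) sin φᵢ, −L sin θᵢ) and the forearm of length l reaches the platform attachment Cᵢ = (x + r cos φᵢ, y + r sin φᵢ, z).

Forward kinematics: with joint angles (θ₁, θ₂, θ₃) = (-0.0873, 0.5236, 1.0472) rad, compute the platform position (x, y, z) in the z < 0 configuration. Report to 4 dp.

(0.0622, 0.0406, -0.1840)

arm 1 at φ=0.0°: e+L cos θ1 = 0.2595;  centre 1 = (0.2595, 0.0000, 0.0105)
arm 2 at φ=120.0°: e+L cos θ2 = 0.2439;  centre 2 = (-0.1220, 0.2112, -0.0600)
centre 3 = (0.2000·cos240.0°, 0.2000·sin240.0°, -0.1039) = (-0.1000, -0.1732, -0.1039)
|centre ₂|²−|centre ₁|² = -0.0044;  |centre ₃|²−|centre ₁|² = -0.0167
plane₁₂: -0.7630x+0.4225y+-0.1409z = -0.0044
det = 0.5681;  x = 0.0151+-0.2561z,  y = 0.0169+-0.1289z
quadratic in z: (1.0822)z²+(0.0999)z+(-0.0182)=0, √Δ=0.2982 → z ∈ {-0.1840, 0.0916}; z = -0.1840 (taking z<0)
x = 0.0622, y = 0.0406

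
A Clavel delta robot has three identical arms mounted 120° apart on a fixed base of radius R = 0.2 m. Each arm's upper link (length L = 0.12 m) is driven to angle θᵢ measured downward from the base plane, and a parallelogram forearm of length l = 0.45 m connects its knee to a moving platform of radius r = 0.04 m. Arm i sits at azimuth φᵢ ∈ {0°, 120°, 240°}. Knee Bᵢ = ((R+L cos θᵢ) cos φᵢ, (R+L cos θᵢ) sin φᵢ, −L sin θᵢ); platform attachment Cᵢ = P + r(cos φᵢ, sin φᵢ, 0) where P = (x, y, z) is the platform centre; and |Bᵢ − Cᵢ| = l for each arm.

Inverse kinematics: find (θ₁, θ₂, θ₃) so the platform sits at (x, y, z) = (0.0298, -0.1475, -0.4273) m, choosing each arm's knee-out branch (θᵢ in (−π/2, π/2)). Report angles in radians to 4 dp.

θ₁ = 0.6106, θ₂ = 1.3962, θ₃ = 0.1741

φ1=0.0° → target in arm frame (0.0298, -0.1475)
  e−x'=0.1302;  (l²−L²−(e−x')²−y'²−z²)/2L = -0.1383
  θ1 = atan2(B,A) + arccos(C/0.4467) = 0.6106
rotate P by −φ2: (-0.1426, 0.0479, -0.4273)
  e−x'=0.3026;  (l²−L²−(e−x')²−y'²−z²)/2L = -0.3682
  γ=atan2(-0.4273,0.3026)=-0.9545;  ψ=arccos(-0.7032)=2.3507;  θ2=γ+ψ≈1.3962
arm 3 (φ=240.0°): x'=0.1128, y'=0.0996
  A=0.0472, B=-0.4273, C=(l²−L²−A²−y'²−z²)/(2L)=-0.0276
  θ3 = atan2(B,A) + arccos(C/0.4299) = 0.1741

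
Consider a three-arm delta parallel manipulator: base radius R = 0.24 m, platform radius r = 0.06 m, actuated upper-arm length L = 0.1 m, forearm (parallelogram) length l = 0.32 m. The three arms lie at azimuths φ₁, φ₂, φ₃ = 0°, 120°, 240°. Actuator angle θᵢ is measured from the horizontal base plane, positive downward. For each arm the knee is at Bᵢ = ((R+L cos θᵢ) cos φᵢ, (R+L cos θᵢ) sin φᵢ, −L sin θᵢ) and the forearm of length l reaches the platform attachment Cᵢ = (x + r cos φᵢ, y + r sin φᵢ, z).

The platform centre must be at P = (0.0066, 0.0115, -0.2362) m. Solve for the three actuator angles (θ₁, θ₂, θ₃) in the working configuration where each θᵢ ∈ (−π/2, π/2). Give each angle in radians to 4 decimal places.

arm 1 (φ=0.0°): x'=0.0066, y'=0.0115
  A cos θ + B sin θ = C:  0.1734·cos θ + -0.2362·sin θ = 0.0320
  γ=atan2(-0.2362,0.1734)=-0.9375;  ψ=arccos(0.1094)=1.4612;  θ1=γ+ψ≈0.5237
rotate P by −φ2: (0.0067, -0.0115, -0.2362)
  A=0.1733, B=-0.2362, C=(l²−L²−A²−y'²−z²)/(2L)=0.0322
  θ2 = atan2(B,A) + arccos(C/0.2930) = 0.5231
arm 3 (φ=240.0°): x'=-0.0133, y'=0.0000
  A=0.1933, B=-0.2362, C=(l²−L²−A²−y'²−z²)/(2L)=-0.0037
  γ=atan2(-0.2362,0.1933)=-0.8851;  ψ=arccos(-0.0121)=1.5829;  θ3=γ+ψ≈0.6979

θ₁ = 0.5237, θ₂ = 0.5231, θ₃ = 0.6979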